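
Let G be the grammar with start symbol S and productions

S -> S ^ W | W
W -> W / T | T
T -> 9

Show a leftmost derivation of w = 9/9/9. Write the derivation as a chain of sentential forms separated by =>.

S=>W=>W/T=>W/T/T=>T/T/T=>9/T/T=>9/9/T=>9/9/9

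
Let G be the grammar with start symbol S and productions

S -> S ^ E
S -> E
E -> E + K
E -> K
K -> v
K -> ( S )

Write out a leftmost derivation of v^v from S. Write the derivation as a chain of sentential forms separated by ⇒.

S ⇒ S^E ⇒ E^E ⇒ K^E ⇒ v^E ⇒ v^K ⇒ v^v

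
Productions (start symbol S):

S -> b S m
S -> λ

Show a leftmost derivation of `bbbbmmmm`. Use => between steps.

S => bSm   [S -> b S m]
bSm => bbSmm   [S -> b S m]
bbSmm => bbbSmmm   [S -> b S m]
bbbSmmm => bbbbSmmmm   [S -> b S m]
bbbbSmmmm => bbbbmmmm   [S -> λ]

S => bSm => bbSmm => bbbSmmm => bbbbSmmmm => bbbbmmmm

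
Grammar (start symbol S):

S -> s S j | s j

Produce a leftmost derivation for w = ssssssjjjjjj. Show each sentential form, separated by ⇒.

S ⇒ sSj   [S -> s S j]
sSj ⇒ ssSjj   [S -> s S j]
ssSjj ⇒ sssSjjj   [S -> s S j]
sssSjjj ⇒ ssssSjjjj   [S -> s S j]
ssssSjjjj ⇒ sssssSjjjjj   [S -> s S j]
sssssSjjjjj ⇒ ssssssjjjjjj   [S -> s j]

S⇒sSj⇒ssSjj⇒sssSjjj⇒ssssSjjjj⇒sssssSjjjjj⇒ssssssjjjjjj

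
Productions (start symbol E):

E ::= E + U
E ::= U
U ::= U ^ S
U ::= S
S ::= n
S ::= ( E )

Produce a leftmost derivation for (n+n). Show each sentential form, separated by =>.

E=>U=>S=>(E)=>(E+U)=>(U+U)=>(S+U)=>(n+U)=>(n+S)=>(n+n)

E => U   [E ::= U]
U => S   [U ::= S]
S => (E)   [S ::= ( E )]
(E) => (E+U)   [E ::= E + U]
(E+U) => (U+U)   [E ::= U]
(U+U) => (S+U)   [U ::= S]
(S+U) => (n+U)   [S ::= n]
(n+U) => (n+S)   [U ::= S]
(n+S) => (n+n)   [S ::= n]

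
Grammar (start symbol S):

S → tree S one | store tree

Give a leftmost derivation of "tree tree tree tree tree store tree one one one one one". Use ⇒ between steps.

S ⇒ tree S one ⇒ tree tree S one one ⇒ tree tree tree S one one one ⇒ tree tree tree tree S one one one one ⇒ tree tree tree tree tree S one one one one one ⇒ tree tree tree tree tree store tree one one one one one

S ⇒ tree S one   [S → tree S one]
tree S one ⇒ tree tree S one one   [S → tree S one]
tree tree S one one ⇒ tree tree tree S one one one   [S → tree S one]
tree tree tree S one one one ⇒ tree tree tree tree S one one one one   [S → tree S one]
tree tree tree tree S one one one one ⇒ tree tree tree tree tree S one one one one one   [S → tree S one]
tree tree tree tree tree S one one one one one ⇒ tree tree tree tree tree store tree one one one one one   [S → store tree]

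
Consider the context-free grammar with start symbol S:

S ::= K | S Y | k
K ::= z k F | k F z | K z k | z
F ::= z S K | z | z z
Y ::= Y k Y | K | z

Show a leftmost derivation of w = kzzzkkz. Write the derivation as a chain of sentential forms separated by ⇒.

S ⇒ SY ⇒ SYY ⇒ kYY ⇒ kzY ⇒ kzYkY ⇒ kzKkY ⇒ kzKzkkY ⇒ kzzzkkY ⇒ kzzzkkz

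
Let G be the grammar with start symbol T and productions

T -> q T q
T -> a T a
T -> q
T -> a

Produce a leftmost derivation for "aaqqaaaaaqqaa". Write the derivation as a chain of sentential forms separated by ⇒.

T⇒aTa⇒aaTaa⇒aaqTqaa⇒aaqqTqqaa⇒aaqqaTaqqaa⇒aaqqaaTaaqqaa⇒aaqqaaaaaqqaa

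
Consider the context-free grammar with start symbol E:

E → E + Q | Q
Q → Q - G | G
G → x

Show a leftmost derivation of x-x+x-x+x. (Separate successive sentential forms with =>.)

E => E+Q => E+Q+Q => Q+Q+Q => Q-G+Q+Q => G-G+Q+Q => x-G+Q+Q => x-x+Q+Q => x-x+Q-G+Q => x-x+G-G+Q => x-x+x-G+Q => x-x+x-x+Q => x-x+x-x+G => x-x+x-x+x

E => E+Q   [E → E + Q]
E+Q => E+Q+Q   [E → E + Q]
E+Q+Q => Q+Q+Q   [E → Q]
Q+Q+Q => Q-G+Q+Q   [Q → Q - G]
Q-G+Q+Q => G-G+Q+Q   [Q → G]
G-G+Q+Q => x-G+Q+Q   [G → x]
x-G+Q+Q => x-x+Q+Q   [G → x]
x-x+Q+Q => x-x+Q-G+Q   [Q → Q - G]
x-x+Q-G+Q => x-x+G-G+Q   [Q → G]
x-x+G-G+Q => x-x+x-G+Q   [G → x]
x-x+x-G+Q => x-x+x-x+Q   [G → x]
x-x+x-x+Q => x-x+x-x+G   [Q → G]
x-x+x-x+G => x-x+x-x+x   [G → x]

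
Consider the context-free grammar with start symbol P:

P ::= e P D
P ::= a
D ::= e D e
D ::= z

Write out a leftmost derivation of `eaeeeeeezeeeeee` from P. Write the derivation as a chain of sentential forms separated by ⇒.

P ⇒ ePD   [P ::= e P D]
ePD ⇒ eaD   [P ::= a]
eaD ⇒ eaeDe   [D ::= e D e]
eaeDe ⇒ eaeeDee   [D ::= e D e]
eaeeDee ⇒ eaeeeDeee   [D ::= e D e]
eaeeeDeee ⇒ eaeeeeDeeee   [D ::= e D e]
eaeeeeDeeee ⇒ eaeeeeeDeeeee   [D ::= e D e]
eaeeeeeDeeeee ⇒ eaeeeeeeDeeeeee   [D ::= e D e]
eaeeeeeeDeeeeee ⇒ eaeeeeeezeeeeee   [D ::= z]

P ⇒ ePD ⇒ eaD ⇒ eaeDe ⇒ eaeeDee ⇒ eaeeeDeee ⇒ eaeeeeDeeee ⇒ eaeeeeeDeeeee ⇒ eaeeeeeeDeeeeee ⇒ eaeeeeeezeeeeee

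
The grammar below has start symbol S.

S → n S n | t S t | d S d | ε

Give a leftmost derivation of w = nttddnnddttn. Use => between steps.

S => nSn => ntStn => nttSttn => nttdSdttn => nttddSddttn => nttddnSnddttn => nttddnnddttn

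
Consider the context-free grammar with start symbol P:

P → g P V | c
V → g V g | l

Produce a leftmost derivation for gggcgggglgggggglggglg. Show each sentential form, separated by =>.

P => gPV   [P → g P V]
gPV => ggPVV   [P → g P V]
ggPVV => gggPVVV   [P → g P V]
gggPVVV => gggcVVV   [P → c]
gggcVVV => gggcgVgVV   [V → g V g]
gggcgVgVV => gggcggVggVV   [V → g V g]
gggcggVggVV => gggcgggVgggVV   [V → g V g]
gggcgggVgggVV => gggcggggVggggVV   [V → g V g]
gggcggggVggggVV => gggcgggglggggVV   [V → l]
gggcgggglggggVV => gggcgggglgggggVgV   [V → g V g]
gggcgggglgggggVgV => gggcgggglggggggVggV   [V → g V g]
gggcgggglggggggVggV => gggcgggglgggggglggV   [V → l]
gggcgggglgggggglggV => gggcgggglgggggglgggVg   [V → g V g]
gggcgggglgggggglgggVg => gggcgggglgggggglggglg   [V → l]

P => gPV => ggPVV => gggPVVV => gggcVVV => gggcgVgVV => gggcggVggVV => gggcgggVgggVV => gggcggggVggggVV => gggcgggglggggVV => gggcgggglgggggVgV => gggcgggglggggggVggV => gggcgggglgggggglggV => gggcgggglgggggglgggVg => gggcgggglgggggglggglg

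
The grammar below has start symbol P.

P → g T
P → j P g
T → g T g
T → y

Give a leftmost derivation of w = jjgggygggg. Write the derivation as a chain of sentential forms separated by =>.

P => jPg => jjPgg => jjgTgg => jjggTggg => jjgggTgggg => jjgggygggg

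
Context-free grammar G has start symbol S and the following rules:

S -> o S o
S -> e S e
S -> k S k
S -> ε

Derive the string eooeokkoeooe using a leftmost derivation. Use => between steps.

S => eSe   [S -> e S e]
eSe => eoSoe   [S -> o S o]
eoSoe => eooSooe   [S -> o S o]
eooSooe => eooeSeooe   [S -> e S e]
eooeSeooe => eooeoSoeooe   [S -> o S o]
eooeoSoeooe => eooeokSkoeooe   [S -> k S k]
eooeokSkoeooe => eooeokkoeooe   [S -> ε]

S=>eSe=>eoSoe=>eooSooe=>eooeSeooe=>eooeoSoeooe=>eooeokSkoeooe=>eooeokkoeooe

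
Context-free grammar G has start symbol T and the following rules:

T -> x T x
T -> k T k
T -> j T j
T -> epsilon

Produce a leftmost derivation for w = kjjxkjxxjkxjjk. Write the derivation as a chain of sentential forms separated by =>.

T=>kTk=>kjTjk=>kjjTjjk=>kjjxTxjjk=>kjjxkTkxjjk=>kjjxkjTjkxjjk=>kjjxkjxTxjkxjjk=>kjjxkjxxjkxjjk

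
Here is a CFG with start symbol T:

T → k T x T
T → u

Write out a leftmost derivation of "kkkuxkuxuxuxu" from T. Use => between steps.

T=>kTxT=>kkTxTxT=>kkkTxTxTxT=>kkkuxTxTxT=>kkkuxkTxTxTxT=>kkkuxkuxTxTxT=>kkkuxkuxuxTxT=>kkkuxkuxuxuxT=>kkkuxkuxuxuxu

T => kTxT   [T → k T x T]
kTxT => kkTxTxT   [T → k T x T]
kkTxTxT => kkkTxTxTxT   [T → k T x T]
kkkTxTxTxT => kkkuxTxTxT   [T → u]
kkkuxTxTxT => kkkuxkTxTxTxT   [T → k T x T]
kkkuxkTxTxTxT => kkkuxkuxTxTxT   [T → u]
kkkuxkuxTxTxT => kkkuxkuxuxTxT   [T → u]
kkkuxkuxuxTxT => kkkuxkuxuxuxT   [T → u]
kkkuxkuxuxuxT => kkkuxkuxuxuxu   [T → u]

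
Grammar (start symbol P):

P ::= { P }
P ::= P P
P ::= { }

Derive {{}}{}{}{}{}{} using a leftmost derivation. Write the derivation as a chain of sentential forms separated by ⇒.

P ⇒ PP   [P ::= P P]
PP ⇒ PPP   [P ::= P P]
PPP ⇒ PPPP   [P ::= P P]
PPPP ⇒ PPPPP   [P ::= P P]
PPPPP ⇒ PPPPPP   [P ::= P P]
PPPPPP ⇒ {P}PPPPP   [P ::= { P }]
{P}PPPPP ⇒ {{}}PPPPP   [P ::= { }]
{{}}PPPPP ⇒ {{}}{}PPPP   [P ::= { }]
{{}}{}PPPP ⇒ {{}}{}{}PPP   [P ::= { }]
{{}}{}{}PPP ⇒ {{}}{}{}{}PP   [P ::= { }]
{{}}{}{}{}PP ⇒ {{}}{}{}{}{}P   [P ::= { }]
{{}}{}{}{}{}P ⇒ {{}}{}{}{}{}{}   [P ::= { }]

P⇒PP⇒PPP⇒PPPP⇒PPPPP⇒PPPPPP⇒{P}PPPPP⇒{{}}PPPPP⇒{{}}{}PPPP⇒{{}}{}{}PPP⇒{{}}{}{}{}PP⇒{{}}{}{}{}{}P⇒{{}}{}{}{}{}{}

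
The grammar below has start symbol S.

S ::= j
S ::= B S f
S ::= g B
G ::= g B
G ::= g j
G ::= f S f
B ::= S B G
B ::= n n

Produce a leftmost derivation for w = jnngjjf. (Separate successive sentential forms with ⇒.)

S ⇒ BSf ⇒ SBGSf ⇒ jBGSf ⇒ jnnGSf ⇒ jnngjSf ⇒ jnngjjf

S ⇒ BSf   [S ::= B S f]
BSf ⇒ SBGSf   [B ::= S B G]
SBGSf ⇒ jBGSf   [S ::= j]
jBGSf ⇒ jnnGSf   [B ::= n n]
jnnGSf ⇒ jnngjSf   [G ::= g j]
jnngjSf ⇒ jnngjjf   [S ::= j]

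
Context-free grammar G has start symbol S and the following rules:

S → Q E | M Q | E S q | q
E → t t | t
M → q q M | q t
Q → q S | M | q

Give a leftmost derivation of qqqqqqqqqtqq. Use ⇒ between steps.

S ⇒ MQ ⇒ qqMQ ⇒ qqqqMQ ⇒ qqqqqqMQ ⇒ qqqqqqqqMQ ⇒ qqqqqqqqqtQ ⇒ qqqqqqqqqtqS ⇒ qqqqqqqqqtqq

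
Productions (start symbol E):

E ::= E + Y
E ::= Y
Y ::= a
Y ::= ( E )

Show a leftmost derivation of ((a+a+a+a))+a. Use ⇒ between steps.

E ⇒ E+Y   [E ::= E + Y]
E+Y ⇒ Y+Y   [E ::= Y]
Y+Y ⇒ (E)+Y   [Y ::= ( E )]
(E)+Y ⇒ (Y)+Y   [E ::= Y]
(Y)+Y ⇒ ((E))+Y   [Y ::= ( E )]
((E))+Y ⇒ ((E+Y))+Y   [E ::= E + Y]
((E+Y))+Y ⇒ ((E+Y+Y))+Y   [E ::= E + Y]
((E+Y+Y))+Y ⇒ ((E+Y+Y+Y))+Y   [E ::= E + Y]
((E+Y+Y+Y))+Y ⇒ ((Y+Y+Y+Y))+Y   [E ::= Y]
((Y+Y+Y+Y))+Y ⇒ ((a+Y+Y+Y))+Y   [Y ::= a]
((a+Y+Y+Y))+Y ⇒ ((a+a+Y+Y))+Y   [Y ::= a]
((a+a+Y+Y))+Y ⇒ ((a+a+a+Y))+Y   [Y ::= a]
((a+a+a+Y))+Y ⇒ ((a+a+a+a))+Y   [Y ::= a]
((a+a+a+a))+Y ⇒ ((a+a+a+a))+a   [Y ::= a]

E ⇒ E+Y ⇒ Y+Y ⇒ (E)+Y ⇒ (Y)+Y ⇒ ((E))+Y ⇒ ((E+Y))+Y ⇒ ((E+Y+Y))+Y ⇒ ((E+Y+Y+Y))+Y ⇒ ((Y+Y+Y+Y))+Y ⇒ ((a+Y+Y+Y))+Y ⇒ ((a+a+Y+Y))+Y ⇒ ((a+a+a+Y))+Y ⇒ ((a+a+a+a))+Y ⇒ ((a+a+a+a))+a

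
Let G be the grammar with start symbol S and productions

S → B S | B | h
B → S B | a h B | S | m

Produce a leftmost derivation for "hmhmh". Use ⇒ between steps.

S ⇒ BS   [S → B S]
BS ⇒ SS   [B → S]
SS ⇒ BSS   [S → B S]
BSS ⇒ SSS   [B → S]
SSS ⇒ BSSS   [S → B S]
BSSS ⇒ SBSSS   [B → S B]
SBSSS ⇒ hBSSS   [S → h]
hBSSS ⇒ hmSSS   [B → m]
hmSSS ⇒ hmhSS   [S → h]
hmhSS ⇒ hmhBS   [S → B]
hmhBS ⇒ hmhmS   [B → m]
hmhmS ⇒ hmhmh   [S → h]

S ⇒ BS ⇒ SS ⇒ BSS ⇒ SSS ⇒ BSSS ⇒ SBSSS ⇒ hBSSS ⇒ hmSSS ⇒ hmhSS ⇒ hmhBS ⇒ hmhmS ⇒ hmhmh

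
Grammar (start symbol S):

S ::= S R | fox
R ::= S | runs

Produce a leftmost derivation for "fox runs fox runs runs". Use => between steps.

S => S R => S R R => S R R R => fox R R R => fox runs R R => fox runs S R => fox runs S R R => fox runs fox R R => fox runs fox runs R => fox runs fox runs runs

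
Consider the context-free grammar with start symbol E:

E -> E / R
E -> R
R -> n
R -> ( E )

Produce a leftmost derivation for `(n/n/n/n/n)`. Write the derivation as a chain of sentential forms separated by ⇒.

E ⇒ R   [E -> R]
R ⇒ (E)   [R -> ( E )]
(E) ⇒ (E/R)   [E -> E / R]
(E/R) ⇒ (E/R/R)   [E -> E / R]
(E/R/R) ⇒ (E/R/R/R)   [E -> E / R]
(E/R/R/R) ⇒ (E/R/R/R/R)   [E -> E / R]
(E/R/R/R/R) ⇒ (R/R/R/R/R)   [E -> R]
(R/R/R/R/R) ⇒ (n/R/R/R/R)   [R -> n]
(n/R/R/R/R) ⇒ (n/n/R/R/R)   [R -> n]
(n/n/R/R/R) ⇒ (n/n/n/R/R)   [R -> n]
(n/n/n/R/R) ⇒ (n/n/n/n/R)   [R -> n]
(n/n/n/n/R) ⇒ (n/n/n/n/n)   [R -> n]

E⇒R⇒(E)⇒(E/R)⇒(E/R/R)⇒(E/R/R/R)⇒(E/R/R/R/R)⇒(R/R/R/R/R)⇒(n/R/R/R/R)⇒(n/n/R/R/R)⇒(n/n/n/R/R)⇒(n/n/n/n/R)⇒(n/n/n/n/n)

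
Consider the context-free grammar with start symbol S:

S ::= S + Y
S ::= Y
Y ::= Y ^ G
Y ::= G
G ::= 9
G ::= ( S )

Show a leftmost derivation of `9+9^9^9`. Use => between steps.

S => S+Y   [S ::= S + Y]
S+Y => Y+Y   [S ::= Y]
Y+Y => G+Y   [Y ::= G]
G+Y => 9+Y   [G ::= 9]
9+Y => 9+Y^G   [Y ::= Y ^ G]
9+Y^G => 9+Y^G^G   [Y ::= Y ^ G]
9+Y^G^G => 9+G^G^G   [Y ::= G]
9+G^G^G => 9+9^G^G   [G ::= 9]
9+9^G^G => 9+9^9^G   [G ::= 9]
9+9^9^G => 9+9^9^9   [G ::= 9]

S => S+Y => Y+Y => G+Y => 9+Y => 9+Y^G => 9+Y^G^G => 9+G^G^G => 9+9^G^G => 9+9^9^G => 9+9^9^9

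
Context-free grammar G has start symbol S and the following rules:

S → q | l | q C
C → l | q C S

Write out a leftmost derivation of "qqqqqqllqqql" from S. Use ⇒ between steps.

S⇒qC⇒qqCS⇒qqqCSS⇒qqqqCSSS⇒qqqqqCSSSS⇒qqqqqqCSSSSS⇒qqqqqqlSSSSS⇒qqqqqqllSSSS⇒qqqqqqllqSSS⇒qqqqqqllqqSS⇒qqqqqqllqqqS⇒qqqqqqllqqql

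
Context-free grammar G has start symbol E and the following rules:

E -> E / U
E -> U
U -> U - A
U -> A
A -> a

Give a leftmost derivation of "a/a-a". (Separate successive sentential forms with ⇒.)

E ⇒ E/U   [E -> E / U]
E/U ⇒ U/U   [E -> U]
U/U ⇒ A/U   [U -> A]
A/U ⇒ a/U   [A -> a]
a/U ⇒ a/U-A   [U -> U - A]
a/U-A ⇒ a/A-A   [U -> A]
a/A-A ⇒ a/a-A   [A -> a]
a/a-A ⇒ a/a-a   [A -> a]

E ⇒ E/U ⇒ U/U ⇒ A/U ⇒ a/U ⇒ a/U-A ⇒ a/A-A ⇒ a/a-A ⇒ a/a-a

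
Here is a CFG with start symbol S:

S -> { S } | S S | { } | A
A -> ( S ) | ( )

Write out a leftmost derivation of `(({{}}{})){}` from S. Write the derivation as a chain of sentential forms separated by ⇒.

S ⇒ SS ⇒ AS ⇒ (S)S ⇒ (A)S ⇒ ((S))S ⇒ ((SS))S ⇒ (({S}S))S ⇒ (({{}}S))S ⇒ (({{}}{}))S ⇒ (({{}}{})){}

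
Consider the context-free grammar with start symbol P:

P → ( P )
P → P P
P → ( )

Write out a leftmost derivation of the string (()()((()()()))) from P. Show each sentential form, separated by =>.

P=>(P)=>(PP)=>(()P)=>(()PP)=>(()()P)=>(()()(P))=>(()()((P)))=>(()()((PP)))=>(()()((()P)))=>(()()((()PP)))=>(()()((()()P)))=>(()()((()()())))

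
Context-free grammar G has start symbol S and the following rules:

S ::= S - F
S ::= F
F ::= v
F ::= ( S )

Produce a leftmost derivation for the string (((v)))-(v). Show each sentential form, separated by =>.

S => S-F   [S ::= S - F]
S-F => F-F   [S ::= F]
F-F => (S)-F   [F ::= ( S )]
(S)-F => (F)-F   [S ::= F]
(F)-F => ((S))-F   [F ::= ( S )]
((S))-F => ((F))-F   [S ::= F]
((F))-F => (((S)))-F   [F ::= ( S )]
(((S)))-F => (((F)))-F   [S ::= F]
(((F)))-F => (((v)))-F   [F ::= v]
(((v)))-F => (((v)))-(S)   [F ::= ( S )]
(((v)))-(S) => (((v)))-(F)   [S ::= F]
(((v)))-(F) => (((v)))-(v)   [F ::= v]

S=>S-F=>F-F=>(S)-F=>(F)-F=>((S))-F=>((F))-F=>(((S)))-F=>(((F)))-F=>(((v)))-F=>(((v)))-(S)=>(((v)))-(F)=>(((v)))-(v)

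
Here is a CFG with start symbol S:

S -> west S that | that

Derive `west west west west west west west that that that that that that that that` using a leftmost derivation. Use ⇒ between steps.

S ⇒ west S that ⇒ west west S that that ⇒ west west west S that that that ⇒ west west west west S that that that that ⇒ west west west west west S that that that that that ⇒ west west west west west west S that that that that that that ⇒ west west west west west west west S that that that that that that that ⇒ west west west west west west west that that that that that that that that

S ⇒ west S that   [S -> west S that]
west S that ⇒ west west S that that   [S -> west S that]
west west S that that ⇒ west west west S that that that   [S -> west S that]
west west west S that that that ⇒ west west west west S that that that that   [S -> west S that]
west west west west S that that that that ⇒ west west west west west S that that that that that   [S -> west S that]
west west west west west S that that that that that ⇒ west west west west west west S that that that that that that   [S -> west S that]
west west west west west west S that that that that that that ⇒ west west west west west west west S that that that that that that that   [S -> west S that]
west west west west west west west S that that that that that that that ⇒ west west west west west west west that that that that that that that that   [S -> that]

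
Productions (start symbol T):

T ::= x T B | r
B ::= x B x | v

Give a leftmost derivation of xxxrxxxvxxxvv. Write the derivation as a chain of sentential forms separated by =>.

T => xTB => xxTBB => xxxTBBB => xxxrBBB => xxxrxBxBB => xxxrxxBxxBB => xxxrxxxBxxxBB => xxxrxxxvxxxBB => xxxrxxxvxxxvB => xxxrxxxvxxxvv

T => xTB   [T ::= x T B]
xTB => xxTBB   [T ::= x T B]
xxTBB => xxxTBBB   [T ::= x T B]
xxxTBBB => xxxrBBB   [T ::= r]
xxxrBBB => xxxrxBxBB   [B ::= x B x]
xxxrxBxBB => xxxrxxBxxBB   [B ::= x B x]
xxxrxxBxxBB => xxxrxxxBxxxBB   [B ::= x B x]
xxxrxxxBxxxBB => xxxrxxxvxxxBB   [B ::= v]
xxxrxxxvxxxBB => xxxrxxxvxxxvB   [B ::= v]
xxxrxxxvxxxvB => xxxrxxxvxxxvv   [B ::= v]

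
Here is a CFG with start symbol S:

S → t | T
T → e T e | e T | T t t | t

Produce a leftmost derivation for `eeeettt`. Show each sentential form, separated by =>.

S => T => eT => eeT => eeeT => eeeTtt => eeeeTtt => eeeettt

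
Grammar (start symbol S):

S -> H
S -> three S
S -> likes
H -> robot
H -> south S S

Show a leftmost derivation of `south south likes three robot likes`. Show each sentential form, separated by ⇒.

S ⇒ H   [S -> H]
H ⇒ south S S   [H -> south S S]
south S S ⇒ south H S   [S -> H]
south H S ⇒ south south S S S   [H -> south S S]
south south S S S ⇒ south south likes S S   [S -> likes]
south south likes S S ⇒ south south likes three S S   [S -> three S]
south south likes three S S ⇒ south south likes three H S   [S -> H]
south south likes three H S ⇒ south south likes three robot S   [H -> robot]
south south likes three robot S ⇒ south south likes three robot likes   [S -> likes]

S ⇒ H ⇒ south S S ⇒ south H S ⇒ south south S S S ⇒ south south likes S S ⇒ south south likes three S S ⇒ south south likes three H S ⇒ south south likes three robot S ⇒ south south likes three robot likes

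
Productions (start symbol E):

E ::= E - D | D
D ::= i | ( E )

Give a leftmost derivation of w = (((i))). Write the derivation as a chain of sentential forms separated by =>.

E=>D=>(E)=>(D)=>((E))=>((D))=>(((E)))=>(((D)))=>(((i)))

E => D   [E ::= D]
D => (E)   [D ::= ( E )]
(E) => (D)   [E ::= D]
(D) => ((E))   [D ::= ( E )]
((E)) => ((D))   [E ::= D]
((D)) => (((E)))   [D ::= ( E )]
(((E))) => (((D)))   [E ::= D]
(((D))) => (((i)))   [D ::= i]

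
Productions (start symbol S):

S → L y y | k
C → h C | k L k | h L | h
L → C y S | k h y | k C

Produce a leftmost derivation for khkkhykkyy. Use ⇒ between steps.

S⇒Lyy⇒kCyy⇒khLyy⇒khkCyy⇒khkkLkyy⇒khkkCySkyy⇒khkkhySkyy⇒khkkhykkyy

S ⇒ Lyy   [S → L y y]
Lyy ⇒ kCyy   [L → k C]
kCyy ⇒ khLyy   [C → h L]
khLyy ⇒ khkCyy   [L → k C]
khkCyy ⇒ khkkLkyy   [C → k L k]
khkkLkyy ⇒ khkkCySkyy   [L → C y S]
khkkCySkyy ⇒ khkkhySkyy   [C → h]
khkkhySkyy ⇒ khkkhykkyy   [S → k]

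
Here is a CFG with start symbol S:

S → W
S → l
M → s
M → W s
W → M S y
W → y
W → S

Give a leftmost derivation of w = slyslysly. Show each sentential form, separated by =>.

S => W => MSy => WsSy => MSysSy => WsSysSy => MSysSysSy => sSysSysSy => slysSysSy => slyslysSy => slyslysly

S => W   [S → W]
W => MSy   [W → M S y]
MSy => WsSy   [M → W s]
WsSy => MSysSy   [W → M S y]
MSysSy => WsSysSy   [M → W s]
WsSysSy => MSysSysSy   [W → M S y]
MSysSysSy => sSysSysSy   [M → s]
sSysSysSy => slysSysSy   [S → l]
slysSysSy => slyslysSy   [S → l]
slyslysSy => slyslysly   [S → l]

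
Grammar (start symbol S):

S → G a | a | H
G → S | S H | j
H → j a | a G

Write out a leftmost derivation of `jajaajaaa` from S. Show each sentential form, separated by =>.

S=>Ga=>Sa=>Gaa=>SHaa=>GaHaa=>SHaHaa=>HHaHaa=>jaHaHaa=>jajaaHaa=>jajaajaaa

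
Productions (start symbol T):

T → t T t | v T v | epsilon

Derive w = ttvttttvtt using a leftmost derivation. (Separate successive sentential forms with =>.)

T => tTt => ttTtt => ttvTvtt => ttvtTtvtt => ttvttTttvtt => ttvttttvtt

T => tTt   [T → t T t]
tTt => ttTtt   [T → t T t]
ttTtt => ttvTvtt   [T → v T v]
ttvTvtt => ttvtTtvtt   [T → t T t]
ttvtTtvtt => ttvttTttvtt   [T → t T t]
ttvttTttvtt => ttvttttvtt   [T → epsilon]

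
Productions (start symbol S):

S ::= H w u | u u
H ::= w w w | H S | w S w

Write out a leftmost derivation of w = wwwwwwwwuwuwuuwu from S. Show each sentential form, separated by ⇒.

S ⇒ Hwu   [S ::= H w u]
Hwu ⇒ HSwu   [H ::= H S]
HSwu ⇒ wSwSwu   [H ::= w S w]
wSwSwu ⇒ wHwuwSwu   [S ::= H w u]
wHwuwSwu ⇒ wHSwuwSwu   [H ::= H S]
wHSwuwSwu ⇒ wwwwSwuwSwu   [H ::= w w w]
wwwwSwuwSwu ⇒ wwwwHwuwuwSwu   [S ::= H w u]
wwwwHwuwuwSwu ⇒ wwwwwwwwuwuwSwu   [H ::= w w w]
wwwwwwwwuwuwSwu ⇒ wwwwwwwwuwuwuuwu   [S ::= u u]

S⇒Hwu⇒HSwu⇒wSwSwu⇒wHwuwSwu⇒wHSwuwSwu⇒wwwwSwuwSwu⇒wwwwHwuwuwSwu⇒wwwwwwwwuwuwSwu⇒wwwwwwwwuwuwuuwu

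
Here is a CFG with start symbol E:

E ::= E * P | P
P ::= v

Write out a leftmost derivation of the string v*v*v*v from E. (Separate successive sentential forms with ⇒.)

E⇒E*P⇒E*P*P⇒E*P*P*P⇒P*P*P*P⇒v*P*P*P⇒v*v*P*P⇒v*v*v*P⇒v*v*v*v

E ⇒ E*P   [E ::= E * P]
E*P ⇒ E*P*P   [E ::= E * P]
E*P*P ⇒ E*P*P*P   [E ::= E * P]
E*P*P*P ⇒ P*P*P*P   [E ::= P]
P*P*P*P ⇒ v*P*P*P   [P ::= v]
v*P*P*P ⇒ v*v*P*P   [P ::= v]
v*v*P*P ⇒ v*v*v*P   [P ::= v]
v*v*v*P ⇒ v*v*v*v   [P ::= v]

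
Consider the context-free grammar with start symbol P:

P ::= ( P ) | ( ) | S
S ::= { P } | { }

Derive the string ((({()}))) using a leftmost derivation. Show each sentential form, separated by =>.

P=>(P)=>((P))=>(((P)))=>(((S)))=>((({P})))=>((({()})))

P => (P)   [P ::= ( P )]
(P) => ((P))   [P ::= ( P )]
((P)) => (((P)))   [P ::= ( P )]
(((P))) => (((S)))   [P ::= S]
(((S))) => ((({P})))   [S ::= { P }]
((({P}))) => ((({()})))   [P ::= ( )]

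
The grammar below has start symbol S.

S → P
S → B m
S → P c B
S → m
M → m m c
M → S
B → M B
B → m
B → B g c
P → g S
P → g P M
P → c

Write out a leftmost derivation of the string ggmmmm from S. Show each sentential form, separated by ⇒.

S ⇒ Bm   [S → B m]
Bm ⇒ MBm   [B → M B]
MBm ⇒ SBm   [M → S]
SBm ⇒ PBm   [S → P]
PBm ⇒ gPMBm   [P → g P M]
gPMBm ⇒ ggSMBm   [P → g S]
ggSMBm ⇒ ggmMBm   [S → m]
ggmMBm ⇒ ggmSBm   [M → S]
ggmSBm ⇒ ggmmBm   [S → m]
ggmmBm ⇒ ggmmmm   [B → m]

S ⇒ Bm ⇒ MBm ⇒ SBm ⇒ PBm ⇒ gPMBm ⇒ ggSMBm ⇒ ggmMBm ⇒ ggmSBm ⇒ ggmmBm ⇒ ggmmmm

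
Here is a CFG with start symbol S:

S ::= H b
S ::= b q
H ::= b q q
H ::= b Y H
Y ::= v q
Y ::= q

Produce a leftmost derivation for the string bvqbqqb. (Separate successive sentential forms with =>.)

S => Hb => bYHb => bvqHb => bvqbqqb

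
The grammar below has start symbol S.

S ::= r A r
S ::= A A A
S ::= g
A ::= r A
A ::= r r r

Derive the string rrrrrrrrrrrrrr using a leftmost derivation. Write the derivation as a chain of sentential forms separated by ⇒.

S⇒AAA⇒rrrAA⇒rrrrAA⇒rrrrrAA⇒rrrrrrAA⇒rrrrrrrAA⇒rrrrrrrrrrA⇒rrrrrrrrrrrA⇒rrrrrrrrrrrrrr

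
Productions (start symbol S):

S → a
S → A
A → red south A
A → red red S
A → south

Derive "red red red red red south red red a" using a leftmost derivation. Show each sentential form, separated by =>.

S => A   [S → A]
A => red red S   [A → red red S]
red red S => red red A   [S → A]
red red A => red red red red S   [A → red red S]
red red red red S => red red red red A   [S → A]
red red red red A => red red red red red south A   [A → red south A]
red red red red red south A => red red red red red south red red S   [A → red red S]
red red red red red south red red S => red red red red red south red red a   [S → a]

S => A => red red S => red red A => red red red red S => red red red red A => red red red red red south A => red red red red red south red red S => red red red red red south red red a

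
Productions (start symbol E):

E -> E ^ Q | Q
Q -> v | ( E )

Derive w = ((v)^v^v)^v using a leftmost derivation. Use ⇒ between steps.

E⇒E^Q⇒Q^Q⇒(E)^Q⇒(E^Q)^Q⇒(E^Q^Q)^Q⇒(Q^Q^Q)^Q⇒((E)^Q^Q)^Q⇒((Q)^Q^Q)^Q⇒((v)^Q^Q)^Q⇒((v)^v^Q)^Q⇒((v)^v^v)^Q⇒((v)^v^v)^v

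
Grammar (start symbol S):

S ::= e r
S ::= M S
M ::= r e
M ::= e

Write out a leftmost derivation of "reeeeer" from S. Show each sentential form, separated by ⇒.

S ⇒ MS ⇒ reS ⇒ reMS ⇒ reeS ⇒ reeMS ⇒ reeeS ⇒ reeeMS ⇒ reeeeS ⇒ reeeeer

S ⇒ MS   [S ::= M S]
MS ⇒ reS   [M ::= r e]
reS ⇒ reMS   [S ::= M S]
reMS ⇒ reeS   [M ::= e]
reeS ⇒ reeMS   [S ::= M S]
reeMS ⇒ reeeS   [M ::= e]
reeeS ⇒ reeeMS   [S ::= M S]
reeeMS ⇒ reeeeS   [M ::= e]
reeeeS ⇒ reeeeer   [S ::= e r]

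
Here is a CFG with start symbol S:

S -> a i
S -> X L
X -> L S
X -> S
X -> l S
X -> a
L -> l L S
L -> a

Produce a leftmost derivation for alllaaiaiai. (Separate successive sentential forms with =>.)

S => XL   [S -> X L]
XL => aL   [X -> a]
aL => alLS   [L -> l L S]
alLS => allLSS   [L -> l L S]
allLSS => alllLSSS   [L -> l L S]
alllLSSS => alllaSSS   [L -> a]
alllaSSS => alllaaiSS   [S -> a i]
alllaaiSS => alllaaiaiS   [S -> a i]
alllaaiaiS => alllaaiaiai   [S -> a i]

S => XL => aL => alLS => allLSS => alllLSSS => alllaSSS => alllaaiSS => alllaaiaiS => alllaaiaiai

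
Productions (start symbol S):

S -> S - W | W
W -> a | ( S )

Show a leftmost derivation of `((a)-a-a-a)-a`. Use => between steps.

S => S-W => W-W => (S)-W => (S-W)-W => (S-W-W)-W => (S-W-W-W)-W => (W-W-W-W)-W => ((S)-W-W-W)-W => ((W)-W-W-W)-W => ((a)-W-W-W)-W => ((a)-a-W-W)-W => ((a)-a-a-W)-W => ((a)-a-a-a)-W => ((a)-a-a-a)-a

S => S-W   [S -> S - W]
S-W => W-W   [S -> W]
W-W => (S)-W   [W -> ( S )]
(S)-W => (S-W)-W   [S -> S - W]
(S-W)-W => (S-W-W)-W   [S -> S - W]
(S-W-W)-W => (S-W-W-W)-W   [S -> S - W]
(S-W-W-W)-W => (W-W-W-W)-W   [S -> W]
(W-W-W-W)-W => ((S)-W-W-W)-W   [W -> ( S )]
((S)-W-W-W)-W => ((W)-W-W-W)-W   [S -> W]
((W)-W-W-W)-W => ((a)-W-W-W)-W   [W -> a]
((a)-W-W-W)-W => ((a)-a-W-W)-W   [W -> a]
((a)-a-W-W)-W => ((a)-a-a-W)-W   [W -> a]
((a)-a-a-W)-W => ((a)-a-a-a)-W   [W -> a]
((a)-a-a-a)-W => ((a)-a-a-a)-a   [W -> a]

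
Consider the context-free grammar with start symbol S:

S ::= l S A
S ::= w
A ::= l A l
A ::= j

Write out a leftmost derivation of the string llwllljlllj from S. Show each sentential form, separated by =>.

S=>lSA=>llSAA=>llwAA=>llwlAlA=>llwllAllA=>llwlllAlllA=>llwllljlllA=>llwllljlllj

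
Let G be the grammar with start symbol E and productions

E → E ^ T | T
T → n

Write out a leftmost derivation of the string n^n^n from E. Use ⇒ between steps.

E ⇒ E^T   [E → E ^ T]
E^T ⇒ E^T^T   [E → E ^ T]
E^T^T ⇒ T^T^T   [E → T]
T^T^T ⇒ n^T^T   [T → n]
n^T^T ⇒ n^n^T   [T → n]
n^n^T ⇒ n^n^n   [T → n]

E⇒E^T⇒E^T^T⇒T^T^T⇒n^T^T⇒n^n^T⇒n^n^n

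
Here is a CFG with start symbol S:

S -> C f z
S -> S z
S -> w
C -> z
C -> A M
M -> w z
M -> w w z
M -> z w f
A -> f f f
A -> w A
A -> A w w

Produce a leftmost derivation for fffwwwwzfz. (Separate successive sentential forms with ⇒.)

S ⇒ Cfz ⇒ AMfz ⇒ AwwMfz ⇒ fffwwMfz ⇒ fffwwwwzfz

S ⇒ Cfz   [S -> C f z]
Cfz ⇒ AMfz   [C -> A M]
AMfz ⇒ AwwMfz   [A -> A w w]
AwwMfz ⇒ fffwwMfz   [A -> f f f]
fffwwMfz ⇒ fffwwwwzfz   [M -> w w z]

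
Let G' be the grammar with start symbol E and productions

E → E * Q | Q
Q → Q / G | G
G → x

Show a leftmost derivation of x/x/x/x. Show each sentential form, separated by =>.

E => Q   [E → Q]
Q => Q/G   [Q → Q / G]
Q/G => Q/G/G   [Q → Q / G]
Q/G/G => Q/G/G/G   [Q → Q / G]
Q/G/G/G => G/G/G/G   [Q → G]
G/G/G/G => x/G/G/G   [G → x]
x/G/G/G => x/x/G/G   [G → x]
x/x/G/G => x/x/x/G   [G → x]
x/x/x/G => x/x/x/x   [G → x]

E => Q => Q/G => Q/G/G => Q/G/G/G => G/G/G/G => x/G/G/G => x/x/G/G => x/x/x/G => x/x/x/x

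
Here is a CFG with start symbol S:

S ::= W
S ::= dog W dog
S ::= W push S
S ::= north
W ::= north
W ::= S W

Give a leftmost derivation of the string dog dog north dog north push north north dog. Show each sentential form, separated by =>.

S => dog W dog   [S ::= dog W dog]
dog W dog => dog S W dog   [W ::= S W]
dog S W dog => dog W push S W dog   [S ::= W push S]
dog W push S W dog => dog S W push S W dog   [W ::= S W]
dog S W push S W dog => dog dog W dog W push S W dog   [S ::= dog W dog]
dog dog W dog W push S W dog => dog dog north dog W push S W dog   [W ::= north]
dog dog north dog W push S W dog => dog dog north dog north push S W dog   [W ::= north]
dog dog north dog north push S W dog => dog dog north dog north push north W dog   [S ::= north]
dog dog north dog north push north W dog => dog dog north dog north push north north dog   [W ::= north]

S => dog W dog => dog S W dog => dog W push S W dog => dog S W push S W dog => dog dog W dog W push S W dog => dog dog north dog W push S W dog => dog dog north dog north push S W dog => dog dog north dog north push north W dog => dog dog north dog north push north north dog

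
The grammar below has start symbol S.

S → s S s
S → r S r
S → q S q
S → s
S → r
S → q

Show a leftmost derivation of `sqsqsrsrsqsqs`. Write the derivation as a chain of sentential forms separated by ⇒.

S ⇒ sSs ⇒ sqSqs ⇒ sqsSsqs ⇒ sqsqSqsqs ⇒ sqsqsSsqsqs ⇒ sqsqsrSrsqsqs ⇒ sqsqsrsrsqsqs

S ⇒ sSs   [S → s S s]
sSs ⇒ sqSqs   [S → q S q]
sqSqs ⇒ sqsSsqs   [S → s S s]
sqsSsqs ⇒ sqsqSqsqs   [S → q S q]
sqsqSqsqs ⇒ sqsqsSsqsqs   [S → s S s]
sqsqsSsqsqs ⇒ sqsqsrSrsqsqs   [S → r S r]
sqsqsrSrsqsqs ⇒ sqsqsrsrsqsqs   [S → s]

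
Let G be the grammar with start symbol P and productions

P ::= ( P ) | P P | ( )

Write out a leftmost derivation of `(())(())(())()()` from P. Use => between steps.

P => PP => PPP => PPPP => (P)PPP => (())PPP => (())PPPP => (())(P)PPP => (())(())PPP => (())(())(P)PP => (())(())(())PP => (())(())(())()P => (())(())(())()()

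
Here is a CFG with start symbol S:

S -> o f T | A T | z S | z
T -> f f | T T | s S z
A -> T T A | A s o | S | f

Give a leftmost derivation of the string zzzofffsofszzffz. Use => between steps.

S => zS   [S -> z S]
zS => zzS   [S -> z S]
zzS => zzzS   [S -> z S]
zzzS => zzzofT   [S -> o f T]
zzzofT => zzzofTT   [T -> T T]
zzzofTT => zzzofffT   [T -> f f]
zzzofffT => zzzofffsSz   [T -> s S z]
zzzofffsSz => zzzofffsofTz   [S -> o f T]
zzzofffsofTz => zzzofffsofTTz   [T -> T T]
zzzofffsofTTz => zzzofffsofsSzTz   [T -> s S z]
zzzofffsofsSzTz => zzzofffsofszzTz   [S -> z]
zzzofffsofszzTz => zzzofffsofszzffz   [T -> f f]

S => zS => zzS => zzzS => zzzofT => zzzofTT => zzzofffT => zzzofffsSz => zzzofffsofTz => zzzofffsofTTz => zzzofffsofsSzTz => zzzofffsofszzTz => zzzofffsofszzffz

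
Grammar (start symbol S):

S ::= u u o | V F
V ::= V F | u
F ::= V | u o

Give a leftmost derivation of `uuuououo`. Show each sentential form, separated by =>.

S => VF   [S ::= V F]
VF => VFF   [V ::= V F]
VFF => uFF   [V ::= u]
uFF => uVF   [F ::= V]
uVF => uVFF   [V ::= V F]
uVFF => uVFFF   [V ::= V F]
uVFFF => uuFFF   [V ::= u]
uuFFF => uuuoFF   [F ::= u o]
uuuoFF => uuuouoF   [F ::= u o]
uuuouoF => uuuououo   [F ::= u o]

S => VF => VFF => uFF => uVF => uVFF => uVFFF => uuFFF => uuuoFF => uuuouoF => uuuououo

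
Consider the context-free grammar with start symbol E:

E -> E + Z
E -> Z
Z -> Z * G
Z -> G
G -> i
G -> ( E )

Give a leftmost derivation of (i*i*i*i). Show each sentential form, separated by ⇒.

E ⇒ Z   [E -> Z]
Z ⇒ G   [Z -> G]
G ⇒ (E)   [G -> ( E )]
(E) ⇒ (Z)   [E -> Z]
(Z) ⇒ (Z*G)   [Z -> Z * G]
(Z*G) ⇒ (Z*G*G)   [Z -> Z * G]
(Z*G*G) ⇒ (Z*G*G*G)   [Z -> Z * G]
(Z*G*G*G) ⇒ (G*G*G*G)   [Z -> G]
(G*G*G*G) ⇒ (i*G*G*G)   [G -> i]
(i*G*G*G) ⇒ (i*i*G*G)   [G -> i]
(i*i*G*G) ⇒ (i*i*i*G)   [G -> i]
(i*i*i*G) ⇒ (i*i*i*i)   [G -> i]

E⇒Z⇒G⇒(E)⇒(Z)⇒(Z*G)⇒(Z*G*G)⇒(Z*G*G*G)⇒(G*G*G*G)⇒(i*G*G*G)⇒(i*i*G*G)⇒(i*i*i*G)⇒(i*i*i*i)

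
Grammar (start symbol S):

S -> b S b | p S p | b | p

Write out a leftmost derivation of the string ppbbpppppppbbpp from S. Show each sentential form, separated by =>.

S=>pSp=>ppSpp=>ppbSbpp=>ppbbSbbpp=>ppbbpSpbbpp=>ppbbppSppbbpp=>ppbbpppSpppbbpp=>ppbbpppppppbbpp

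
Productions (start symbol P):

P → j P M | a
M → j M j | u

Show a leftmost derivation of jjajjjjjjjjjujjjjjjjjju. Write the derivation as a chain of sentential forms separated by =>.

P => jPM => jjPMM => jjaMM => jjajMjM => jjajjMjjM => jjajjjMjjjM => jjajjjjMjjjjM => jjajjjjjMjjjjjM => jjajjjjjjMjjjjjjM => jjajjjjjjjMjjjjjjjM => jjajjjjjjjjMjjjjjjjjM => jjajjjjjjjjjMjjjjjjjjjM => jjajjjjjjjjjujjjjjjjjjM => jjajjjjjjjjjujjjjjjjjju

P => jPM   [P → j P M]
jPM => jjPMM   [P → j P M]
jjPMM => jjaMM   [P → a]
jjaMM => jjajMjM   [M → j M j]
jjajMjM => jjajjMjjM   [M → j M j]
jjajjMjjM => jjajjjMjjjM   [M → j M j]
jjajjjMjjjM => jjajjjjMjjjjM   [M → j M j]
jjajjjjMjjjjM => jjajjjjjMjjjjjM   [M → j M j]
jjajjjjjMjjjjjM => jjajjjjjjMjjjjjjM   [M → j M j]
jjajjjjjjMjjjjjjM => jjajjjjjjjMjjjjjjjM   [M → j M j]
jjajjjjjjjMjjjjjjjM => jjajjjjjjjjMjjjjjjjjM   [M → j M j]
jjajjjjjjjjMjjjjjjjjM => jjajjjjjjjjjMjjjjjjjjjM   [M → j M j]
jjajjjjjjjjjMjjjjjjjjjM => jjajjjjjjjjjujjjjjjjjjM   [M → u]
jjajjjjjjjjjujjjjjjjjjM => jjajjjjjjjjjujjjjjjjjju   [M → u]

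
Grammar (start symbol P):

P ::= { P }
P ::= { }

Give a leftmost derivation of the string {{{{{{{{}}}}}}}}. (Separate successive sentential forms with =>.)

P => {P}   [P ::= { P }]
{P} => {{P}}   [P ::= { P }]
{{P}} => {{{P}}}   [P ::= { P }]
{{{P}}} => {{{{P}}}}   [P ::= { P }]
{{{{P}}}} => {{{{{P}}}}}   [P ::= { P }]
{{{{{P}}}}} => {{{{{{P}}}}}}   [P ::= { P }]
{{{{{{P}}}}}} => {{{{{{{P}}}}}}}   [P ::= { P }]
{{{{{{{P}}}}}}} => {{{{{{{{}}}}}}}}   [P ::= { }]

P => {P} => {{P}} => {{{P}}} => {{{{P}}}} => {{{{{P}}}}} => {{{{{{P}}}}}} => {{{{{{{P}}}}}}} => {{{{{{{{}}}}}}}}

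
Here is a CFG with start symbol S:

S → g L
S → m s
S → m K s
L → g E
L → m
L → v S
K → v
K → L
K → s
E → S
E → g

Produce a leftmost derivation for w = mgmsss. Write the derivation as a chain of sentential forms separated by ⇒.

S ⇒ mKs ⇒ mLs ⇒ mgEs ⇒ mgSs ⇒ mgmKss ⇒ mgmsss

S ⇒ mKs   [S → m K s]
mKs ⇒ mLs   [K → L]
mLs ⇒ mgEs   [L → g E]
mgEs ⇒ mgSs   [E → S]
mgSs ⇒ mgmKss   [S → m K s]
mgmKss ⇒ mgmsss   [K → s]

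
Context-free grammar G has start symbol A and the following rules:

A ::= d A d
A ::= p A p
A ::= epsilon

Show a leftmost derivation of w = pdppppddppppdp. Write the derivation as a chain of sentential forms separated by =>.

A => pAp   [A ::= p A p]
pAp => pdAdp   [A ::= d A d]
pdAdp => pdpApdp   [A ::= p A p]
pdpApdp => pdppAppdp   [A ::= p A p]
pdppAppdp => pdpppApppdp   [A ::= p A p]
pdpppApppdp => pdppppAppppdp   [A ::= p A p]
pdppppAppppdp => pdppppdAdppppdp   [A ::= d A d]
pdppppdAdppppdp => pdppppddppppdp   [A ::= epsilon]

A => pAp => pdAdp => pdpApdp => pdppAppdp => pdpppApppdp => pdppppAppppdp => pdppppdAdppppdp => pdppppddppppdp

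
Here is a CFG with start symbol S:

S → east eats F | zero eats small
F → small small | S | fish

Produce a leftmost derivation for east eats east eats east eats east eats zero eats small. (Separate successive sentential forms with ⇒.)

S ⇒ east eats F   [S → east eats F]
east eats F ⇒ east eats S   [F → S]
east eats S ⇒ east eats east eats F   [S → east eats F]
east eats east eats F ⇒ east eats east eats S   [F → S]
east eats east eats S ⇒ east eats east eats east eats F   [S → east eats F]
east eats east eats east eats F ⇒ east eats east eats east eats S   [F → S]
east eats east eats east eats S ⇒ east eats east eats east eats east eats F   [S → east eats F]
east eats east eats east eats east eats F ⇒ east eats east eats east eats east eats S   [F → S]
east eats east eats east eats east eats S ⇒ east eats east eats east eats east eats zero eats small   [S → zero eats small]

S ⇒ east eats F ⇒ east eats S ⇒ east eats east eats F ⇒ east eats east eats S ⇒ east eats east eats east eats F ⇒ east eats east eats east eats S ⇒ east eats east eats east eats east eats F ⇒ east eats east eats east eats east eats S ⇒ east eats east eats east eats east eats zero eats small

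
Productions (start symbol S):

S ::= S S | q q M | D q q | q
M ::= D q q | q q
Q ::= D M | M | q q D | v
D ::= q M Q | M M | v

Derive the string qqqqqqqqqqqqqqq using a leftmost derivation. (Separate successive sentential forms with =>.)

S => SS => DqqS => MMqqS => DqqMqqS => MMqqMqqS => DqqMqqMqqS => MMqqMqqMqqS => qqMqqMqqMqqS => qqqqqqMqqMqqS => qqqqqqqqqqMqqS => qqqqqqqqqqqqqqS => qqqqqqqqqqqqqqq

S => SS   [S ::= S S]
SS => DqqS   [S ::= D q q]
DqqS => MMqqS   [D ::= M M]
MMqqS => DqqMqqS   [M ::= D q q]
DqqMqqS => MMqqMqqS   [D ::= M M]
MMqqMqqS => DqqMqqMqqS   [M ::= D q q]
DqqMqqMqqS => MMqqMqqMqqS   [D ::= M M]
MMqqMqqMqqS => qqMqqMqqMqqS   [M ::= q q]
qqMqqMqqMqqS => qqqqqqMqqMqqS   [M ::= q q]
qqqqqqMqqMqqS => qqqqqqqqqqMqqS   [M ::= q q]
qqqqqqqqqqMqqS => qqqqqqqqqqqqqqS   [M ::= q q]
qqqqqqqqqqqqqqS => qqqqqqqqqqqqqqq   [S ::= q]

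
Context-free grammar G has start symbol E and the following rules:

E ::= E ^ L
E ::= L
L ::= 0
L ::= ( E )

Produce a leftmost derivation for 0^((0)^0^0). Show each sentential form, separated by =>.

E=>E^L=>L^L=>0^L=>0^(E)=>0^(E^L)=>0^(E^L^L)=>0^(L^L^L)=>0^((E)^L^L)=>0^((L)^L^L)=>0^((0)^L^L)=>0^((0)^0^L)=>0^((0)^0^0)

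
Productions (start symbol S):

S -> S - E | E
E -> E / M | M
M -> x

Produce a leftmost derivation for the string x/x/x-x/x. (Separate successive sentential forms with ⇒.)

S ⇒ S-E   [S -> S - E]
S-E ⇒ E-E   [S -> E]
E-E ⇒ E/M-E   [E -> E / M]
E/M-E ⇒ E/M/M-E   [E -> E / M]
E/M/M-E ⇒ M/M/M-E   [E -> M]
M/M/M-E ⇒ x/M/M-E   [M -> x]
x/M/M-E ⇒ x/x/M-E   [M -> x]
x/x/M-E ⇒ x/x/x-E   [M -> x]
x/x/x-E ⇒ x/x/x-E/M   [E -> E / M]
x/x/x-E/M ⇒ x/x/x-M/M   [E -> M]
x/x/x-M/M ⇒ x/x/x-x/M   [M -> x]
x/x/x-x/M ⇒ x/x/x-x/x   [M -> x]

S ⇒ S-E ⇒ E-E ⇒ E/M-E ⇒ E/M/M-E ⇒ M/M/M-E ⇒ x/M/M-E ⇒ x/x/M-E ⇒ x/x/x-E ⇒ x/x/x-E/M ⇒ x/x/x-M/M ⇒ x/x/x-x/M ⇒ x/x/x-x/x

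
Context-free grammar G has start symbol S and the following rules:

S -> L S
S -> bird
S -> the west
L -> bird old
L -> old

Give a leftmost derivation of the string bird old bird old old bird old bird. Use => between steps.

S => L S   [S -> L S]
L S => bird old S   [L -> bird old]
bird old S => bird old L S   [S -> L S]
bird old L S => bird old bird old S   [L -> bird old]
bird old bird old S => bird old bird old L S   [S -> L S]
bird old bird old L S => bird old bird old old S   [L -> old]
bird old bird old old S => bird old bird old old L S   [S -> L S]
bird old bird old old L S => bird old bird old old bird old S   [L -> bird old]
bird old bird old old bird old S => bird old bird old old bird old bird   [S -> bird]

S => L S => bird old S => bird old L S => bird old bird old S => bird old bird old L S => bird old bird old old S => bird old bird old old L S => bird old bird old old bird old S => bird old bird old old bird old bird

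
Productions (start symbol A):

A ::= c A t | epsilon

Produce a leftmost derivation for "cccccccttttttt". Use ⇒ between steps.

A ⇒ cAt   [A ::= c A t]
cAt ⇒ ccAtt   [A ::= c A t]
ccAtt ⇒ cccAttt   [A ::= c A t]
cccAttt ⇒ ccccAtttt   [A ::= c A t]
ccccAtttt ⇒ cccccAttttt   [A ::= c A t]
cccccAttttt ⇒ ccccccAtttttt   [A ::= c A t]
ccccccAtttttt ⇒ cccccccAttttttt   [A ::= c A t]
cccccccAttttttt ⇒ cccccccttttttt   [A ::= epsilon]

A ⇒ cAt ⇒ ccAtt ⇒ cccAttt ⇒ ccccAtttt ⇒ cccccAttttt ⇒ ccccccAtttttt ⇒ cccccccAttttttt ⇒ cccccccttttttt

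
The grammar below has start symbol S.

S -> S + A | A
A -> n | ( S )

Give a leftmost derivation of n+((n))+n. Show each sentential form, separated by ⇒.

S ⇒ S+A ⇒ S+A+A ⇒ A+A+A ⇒ n+A+A ⇒ n+(S)+A ⇒ n+(A)+A ⇒ n+((S))+A ⇒ n+((A))+A ⇒ n+((n))+A ⇒ n+((n))+n

S ⇒ S+A   [S -> S + A]
S+A ⇒ S+A+A   [S -> S + A]
S+A+A ⇒ A+A+A   [S -> A]
A+A+A ⇒ n+A+A   [A -> n]
n+A+A ⇒ n+(S)+A   [A -> ( S )]
n+(S)+A ⇒ n+(A)+A   [S -> A]
n+(A)+A ⇒ n+((S))+A   [A -> ( S )]
n+((S))+A ⇒ n+((A))+A   [S -> A]
n+((A))+A ⇒ n+((n))+A   [A -> n]
n+((n))+A ⇒ n+((n))+n   [A -> n]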